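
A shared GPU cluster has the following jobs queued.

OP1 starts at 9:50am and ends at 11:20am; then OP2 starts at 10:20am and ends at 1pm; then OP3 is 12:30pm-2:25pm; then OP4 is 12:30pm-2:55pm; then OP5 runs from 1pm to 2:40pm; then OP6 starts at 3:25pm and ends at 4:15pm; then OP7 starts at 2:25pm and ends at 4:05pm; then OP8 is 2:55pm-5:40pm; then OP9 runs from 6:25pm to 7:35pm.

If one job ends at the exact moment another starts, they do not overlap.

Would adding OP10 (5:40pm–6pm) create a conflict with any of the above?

No — it doesn't clash with anything

OP1: ends 11:20am at or before OP10 starts 5:40pm → clear.
OP2: ends 1pm at or before OP10 starts 5:40pm → clear.
OP3: ends 2:25pm at or before OP10 starts 5:40pm → clear.
OP4: ends 2:55pm at or before OP10 starts 5:40pm → clear.
OP5: ends 2:40pm at or before OP10 starts 5:40pm → clear.
OP7: ends 4:05pm at or before OP10 starts 5:40pm → clear.
OP8: ends 5:40pm at or before OP10 starts 5:40pm → clear.
OP6: ends 4:15pm at or before OP10 starts 5:40pm → clear.
OP9: starts 6:25pm at or after OP10 ends 6pm → clear.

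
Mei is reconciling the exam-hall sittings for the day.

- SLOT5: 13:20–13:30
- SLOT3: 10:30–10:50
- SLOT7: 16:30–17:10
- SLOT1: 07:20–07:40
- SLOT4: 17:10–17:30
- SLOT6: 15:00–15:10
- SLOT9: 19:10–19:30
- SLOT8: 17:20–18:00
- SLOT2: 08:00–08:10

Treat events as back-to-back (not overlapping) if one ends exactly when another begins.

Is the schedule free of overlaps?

Two intervals overlap when each starts before the other ends.
Sorted by start: SLOT1, SLOT2, SLOT3, SLOT5, SLOT6, SLOT7, SLOT4, SLOT8, SLOT9.
SLOT2 starts after SLOT1 ends; SLOT1 is clear from here.
SLOT3 starts after SLOT2 ends; SLOT2 is clear from here.
SLOT5 starts after SLOT3 ends; SLOT3 is clear from here.
SLOT6 starts after SLOT5 ends; SLOT5 is clear from here.
SLOT7 starts after SLOT6 ends; SLOT6 is clear from here.
SLOT4 starts exactly when SLOT7 ends (back-to-back, no overlap); SLOT7 is clear from here.
SLOT8 starts before SLOT4 ends → SLOT4 and SLOT8 overlap.
That's a conflict, so the schedule is not conflict-free.

No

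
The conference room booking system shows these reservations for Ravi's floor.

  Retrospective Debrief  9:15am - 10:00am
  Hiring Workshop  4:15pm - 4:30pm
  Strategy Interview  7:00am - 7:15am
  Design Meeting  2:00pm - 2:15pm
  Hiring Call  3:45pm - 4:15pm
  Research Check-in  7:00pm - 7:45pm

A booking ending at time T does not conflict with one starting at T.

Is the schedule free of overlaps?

Sorted by start: Strategy Interview, Retrospective Debrief, Design Meeting, Hiring Call, Hiring Workshop, Research Check-in.
Retrospective Debrief starts after Strategy Interview ends — done with Strategy Interview.
Design Meeting starts after Retrospective Debrief ends — done with Retrospective Debrief.
Hiring Call starts after Design Meeting ends — done with Design Meeting.
Hiring Workshop starts exactly when Hiring Call ends (back-to-back, no overlap) — done with Hiring Call.
Research Check-in starts after Hiring Workshop ends.
Every pair is clear; the schedule has no overlaps.

Yes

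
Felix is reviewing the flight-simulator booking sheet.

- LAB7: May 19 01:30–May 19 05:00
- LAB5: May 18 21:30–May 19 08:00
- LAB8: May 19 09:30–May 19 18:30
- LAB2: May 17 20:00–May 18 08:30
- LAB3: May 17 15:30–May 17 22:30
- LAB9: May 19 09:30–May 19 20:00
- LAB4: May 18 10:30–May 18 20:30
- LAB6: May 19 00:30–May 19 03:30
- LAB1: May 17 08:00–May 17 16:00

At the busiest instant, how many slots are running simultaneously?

3

Walk through starts and ends in time order (an end at T is processed before a start at T):
May 17 08:00 start LAB1 → 1
May 17 15:30 start LAB3 → 2
May 17 16:00 end LAB1 → 1
May 17 20:00 start LAB2 → 2
May 17 22:30 end LAB3 → 1
May 18 08:30 end LAB2 → 0
May 18 10:30 start LAB4 → 1
May 18 20:30 end LAB4 → 0
May 18 21:30 start LAB5 → 1
May 19 00:30 start LAB6 → 2
May 19 01:30 start LAB7 → 3
May 19 03:30 end LAB6 → 2
May 19 05:00 end LAB7 → 1
May 19 08:00 end LAB5 → 0
May 19 09:30 start LAB8 → 1
May 19 09:30 start LAB9 → 2
May 19 18:30 end LAB8 → 1
May 19 20:00 end LAB9 → 0
Peak is 3, at May 19 01:30 (LAB5, LAB6, LAB7).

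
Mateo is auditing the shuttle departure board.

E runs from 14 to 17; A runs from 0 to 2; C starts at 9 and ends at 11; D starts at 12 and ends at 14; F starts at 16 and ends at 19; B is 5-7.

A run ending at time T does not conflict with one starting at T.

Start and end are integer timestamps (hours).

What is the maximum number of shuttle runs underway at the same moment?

2

Walk through starts and ends in time order (an end at T is processed before a start at T):
0 start A → 1
2 end A → 0
5 start B → 1
7 end B → 0
9 start C → 1
11 end C → 0
12 start D → 1
14 end D → 0
14 start E → 1
16 start F → 2
17 end E → 1
19 end F → 0
Peak is 2, at 16 (E, F).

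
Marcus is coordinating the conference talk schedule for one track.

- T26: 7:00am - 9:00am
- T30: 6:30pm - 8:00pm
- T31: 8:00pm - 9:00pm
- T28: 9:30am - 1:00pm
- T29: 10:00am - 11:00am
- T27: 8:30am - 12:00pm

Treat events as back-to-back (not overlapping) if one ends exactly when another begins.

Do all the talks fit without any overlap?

No

Sorted by start: T26, T27, T28, T29, T30, T31.
T27 starts before T26 ends → T26 and T27 overlap.
That's a conflict, so the schedule is not conflict-free.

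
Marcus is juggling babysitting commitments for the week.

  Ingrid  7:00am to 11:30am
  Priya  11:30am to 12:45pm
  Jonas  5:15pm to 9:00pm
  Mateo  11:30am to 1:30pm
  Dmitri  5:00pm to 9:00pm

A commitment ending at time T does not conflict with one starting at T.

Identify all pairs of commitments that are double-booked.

Dmitri & Jonas, Mateo & Priya

Sorted by start: Ingrid, Priya, Mateo, Dmitri, Jonas.
Priya starts exactly when Ingrid ends (back-to-back, no overlap), so Ingrid has no further overlaps.
Mateo starts before Priya ends → Priya and Mateo overlap.
Dmitri starts after Priya ends, so Priya has no further overlaps.
Dmitri starts after Mateo ends, so Mateo has no further overlaps.
Jonas starts before Dmitri ends → Dmitri and Jonas overlap.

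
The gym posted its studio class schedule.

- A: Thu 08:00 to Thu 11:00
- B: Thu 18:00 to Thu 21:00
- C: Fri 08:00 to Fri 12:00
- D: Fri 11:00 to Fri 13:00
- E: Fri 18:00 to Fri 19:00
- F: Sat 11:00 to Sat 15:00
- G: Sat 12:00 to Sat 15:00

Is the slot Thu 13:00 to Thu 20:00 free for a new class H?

No — it overlaps B

A: ends Thu 11:00 at or before H starts Thu 13:00 → clear.
B: starts Thu 18:00 before H ends Thu 20:00, and ends Thu 21:00 after H starts Thu 13:00 → overlap.
C: starts Fri 08:00 at or after H ends Thu 20:00 → clear.
D: starts Fri 11:00 at or after H ends Thu 20:00 → clear.
E: starts Fri 18:00 at or after H ends Thu 20:00 → clear.
F: starts Sat 11:00 at or after H ends Thu 20:00 → clear.
G: starts Sat 12:00 at or after H ends Thu 20:00 → clear.
H overlaps B.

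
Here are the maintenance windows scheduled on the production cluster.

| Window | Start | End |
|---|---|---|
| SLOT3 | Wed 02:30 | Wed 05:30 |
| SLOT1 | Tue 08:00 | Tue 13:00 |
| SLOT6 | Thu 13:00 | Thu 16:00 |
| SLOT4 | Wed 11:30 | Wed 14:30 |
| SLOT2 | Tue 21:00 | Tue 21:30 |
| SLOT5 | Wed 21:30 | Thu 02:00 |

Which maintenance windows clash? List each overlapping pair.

Sorted by start: SLOT1, SLOT2, SLOT3, SLOT4, SLOT5, SLOT6.
SLOT2 starts after SLOT1 ends, so SLOT1 has no further overlaps.
SLOT3 starts after SLOT2 ends, so SLOT2 has no further overlaps.
SLOT4 starts after SLOT3 ends, so SLOT3 has no further overlaps.
SLOT5 starts after SLOT4 ends, so SLOT4 has no further overlaps.
SLOT6 starts after SLOT5 ends.

no conflicts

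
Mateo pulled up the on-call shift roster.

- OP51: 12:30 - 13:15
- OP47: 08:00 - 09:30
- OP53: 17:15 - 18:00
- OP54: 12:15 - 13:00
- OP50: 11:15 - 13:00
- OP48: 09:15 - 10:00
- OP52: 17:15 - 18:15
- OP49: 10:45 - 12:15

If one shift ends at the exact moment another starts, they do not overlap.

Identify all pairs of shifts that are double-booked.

OP47 & OP48, OP49 & OP50, OP50 & OP51, OP50 & OP54, OP51 & OP54, OP52 & OP53

Sorted by start: OP47, OP48, OP49, OP50, OP54, OP51, OP52, OP53.
OP48 starts before OP47 ends → OP47 and OP48 overlap.
OP49 starts after OP47 ends, so nothing later overlaps OP47 either.
OP49 starts after OP48 ends, so nothing later overlaps OP48 either.
OP50 starts before OP49 ends → OP49 and OP50 overlap.
OP54 starts exactly when OP49 ends (back-to-back, no overlap), so nothing later overlaps OP49 either.
OP54 starts before OP50 ends → OP50 and OP54 overlap.
OP51 starts before OP50 ends → OP50 and OP51 overlap.
OP52 starts after OP50 ends, so nothing later overlaps OP50 either.
OP51 starts before OP54 ends → OP54 and OP51 overlap.
OP52 starts after OP54 ends, so nothing later overlaps OP54 either.
OP52 starts after OP51 ends, so nothing later overlaps OP51 either.
OP53 starts before OP52 ends → OP52 and OP53 overlap.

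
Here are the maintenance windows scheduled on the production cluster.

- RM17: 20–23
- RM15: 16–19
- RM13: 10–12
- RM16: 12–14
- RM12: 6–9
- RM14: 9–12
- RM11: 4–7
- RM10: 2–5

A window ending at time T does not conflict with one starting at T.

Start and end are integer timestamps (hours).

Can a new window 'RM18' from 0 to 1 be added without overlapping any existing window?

RM10: starts 2 at or after RM18 ends 1 → clear.
RM11: starts 4 at or after RM18 ends 1 → clear.
RM12: starts 6 at or after RM18 ends 1 → clear.
RM14: starts 9 at or after RM18 ends 1 → clear.
RM13: starts 10 at or after RM18 ends 1 → clear.
RM16: starts 12 at or after RM18 ends 1 → clear.
RM15: starts 16 at or after RM18 ends 1 → clear.
RM17: starts 20 at or after RM18 ends 1 → clear.

Yes — the slot is free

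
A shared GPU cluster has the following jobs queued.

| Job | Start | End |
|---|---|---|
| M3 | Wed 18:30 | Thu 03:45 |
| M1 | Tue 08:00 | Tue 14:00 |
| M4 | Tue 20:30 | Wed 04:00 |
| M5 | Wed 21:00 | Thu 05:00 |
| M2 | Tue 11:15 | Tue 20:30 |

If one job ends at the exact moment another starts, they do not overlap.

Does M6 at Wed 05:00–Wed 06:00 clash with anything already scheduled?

No — it doesn't clash with anything

M1: ends Tue 14:00 at or before M6 starts Wed 05:00 → clear.
M2: ends Tue 20:30 at or before M6 starts Wed 05:00 → clear.
M4: ends Wed 04:00 at or before M6 starts Wed 05:00 → clear.
M3: starts Wed 18:30 at or after M6 ends Wed 06:00 → clear.
M5: starts Wed 21:00 at or after M6 ends Wed 06:00 → clear.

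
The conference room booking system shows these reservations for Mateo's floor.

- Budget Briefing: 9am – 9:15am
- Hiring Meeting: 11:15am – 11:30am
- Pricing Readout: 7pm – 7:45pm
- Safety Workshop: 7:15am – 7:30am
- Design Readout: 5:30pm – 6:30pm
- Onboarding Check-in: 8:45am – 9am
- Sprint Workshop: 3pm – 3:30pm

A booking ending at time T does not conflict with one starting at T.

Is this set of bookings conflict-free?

Yes

Two intervals overlap when each starts before the other ends.
Sorted by start: Safety Workshop, Onboarding Check-in, Budget Briefing, Hiring Meeting, Sprint Workshop, Design Readout, Pricing Readout.
Onboarding Check-in starts after Safety Workshop ends, so Safety Workshop has no further overlaps.
Budget Briefing starts exactly when Onboarding Check-in ends (back-to-back, no overlap), so Onboarding Check-in has no further overlaps.
Hiring Meeting starts after Budget Briefing ends, so Budget Briefing has no further overlaps.
Sprint Workshop starts after Hiring Meeting ends, so Hiring Meeting has no further overlaps.
Design Readout starts after Sprint Workshop ends, so Sprint Workshop has no further overlaps.
Pricing Readout starts after Design Readout ends.
Every pair is clear; the schedule has no overlaps.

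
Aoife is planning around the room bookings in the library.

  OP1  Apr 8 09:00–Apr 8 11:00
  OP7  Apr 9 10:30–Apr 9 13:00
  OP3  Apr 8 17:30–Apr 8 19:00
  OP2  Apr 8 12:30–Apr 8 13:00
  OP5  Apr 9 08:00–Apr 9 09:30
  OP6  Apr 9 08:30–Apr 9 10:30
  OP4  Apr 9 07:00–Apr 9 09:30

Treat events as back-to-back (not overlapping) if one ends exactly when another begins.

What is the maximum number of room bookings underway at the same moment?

Sweep the timeline, counting +1 at each start and −1 at each end (ends before starts at a tie):
Apr 8 09:00 start OP1 → 1
Apr 8 11:00 end OP1 → 0
Apr 8 12:30 start OP2 → 1
Apr 8 13:00 end OP2 → 0
Apr 8 17:30 start OP3 → 1
Apr 8 19:00 end OP3 → 0
Apr 9 07:00 start OP4 → 1
Apr 9 08:00 start OP5 → 2
Apr 9 08:30 start OP6 → 3
Apr 9 09:30 end OP4 → 2
Apr 9 09:30 end OP5 → 1
Apr 9 10:30 end OP6 → 0
Apr 9 10:30 start OP7 → 1
Apr 9 13:00 end OP7 → 0
Peak is 3, at Apr 9 08:30 (OP4, OP5, OP6).

3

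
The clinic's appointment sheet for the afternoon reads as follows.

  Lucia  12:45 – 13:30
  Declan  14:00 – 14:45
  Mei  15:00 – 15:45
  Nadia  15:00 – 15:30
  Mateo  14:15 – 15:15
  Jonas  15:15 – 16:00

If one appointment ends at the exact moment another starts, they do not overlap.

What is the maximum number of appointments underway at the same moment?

3

Sweep the timeline, counting +1 at each start and −1 at each end (ends before starts at a tie):
12:45 start Lucia → 1
13:30 end Lucia → 0
14:00 start Declan → 1
14:15 start Mateo → 2
14:45 end Declan → 1
15:00 start Mei → 2
15:00 start Nadia → 3
15:15 end Mateo → 2
15:15 start Jonas → 3
15:30 end Nadia → 2
15:45 end Mei → 1
16:00 end Jonas → 0
Peak is 3, at 15:00 (Mateo, Mei, Nadia).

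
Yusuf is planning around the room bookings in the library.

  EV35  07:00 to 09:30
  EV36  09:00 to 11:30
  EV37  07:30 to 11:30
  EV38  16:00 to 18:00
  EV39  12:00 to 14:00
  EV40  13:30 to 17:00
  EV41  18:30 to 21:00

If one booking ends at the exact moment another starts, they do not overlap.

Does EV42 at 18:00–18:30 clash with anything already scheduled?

EV35: ends 09:30 at or before EV42 starts 18:00 → clear.
EV37: ends 11:30 at or before EV42 starts 18:00 → clear.
EV36: ends 11:30 at or before EV42 starts 18:00 → clear.
EV39: ends 14:00 at or before EV42 starts 18:00 → clear.
EV40: ends 17:00 at or before EV42 starts 18:00 → clear.
EV38: ends 18:00 at or before EV42 starts 18:00 → clear.
EV41: starts 18:30 at or after EV42 ends 18:30 → clear.

No — it doesn't clash with anything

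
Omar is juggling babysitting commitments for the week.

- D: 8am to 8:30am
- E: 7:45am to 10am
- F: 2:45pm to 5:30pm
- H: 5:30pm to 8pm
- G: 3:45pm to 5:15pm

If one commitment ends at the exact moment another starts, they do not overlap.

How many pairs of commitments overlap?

2

Two intervals overlap when each starts before the other ends.
Sorted by start: E, D, F, G, H.
D starts before E ends → E and D overlap.
F starts after E ends, so nothing later overlaps E either.
F starts after D ends, so nothing later overlaps D either.
G starts before F ends → F and G overlap.
H starts exactly when F ends (back-to-back, no overlap).
H starts after G ends.
Overlapping pairs: D & E, F & G — 2 in total.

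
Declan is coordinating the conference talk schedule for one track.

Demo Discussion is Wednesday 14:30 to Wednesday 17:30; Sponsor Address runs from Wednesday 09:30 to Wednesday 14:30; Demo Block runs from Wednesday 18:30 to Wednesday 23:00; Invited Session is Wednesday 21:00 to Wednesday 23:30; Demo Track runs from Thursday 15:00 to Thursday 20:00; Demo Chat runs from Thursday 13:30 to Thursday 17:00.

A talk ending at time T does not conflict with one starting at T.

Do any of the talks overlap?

Yes

Sorted by start: Sponsor Address, Demo Discussion, Demo Block, Invited Session, Demo Chat, Demo Track.
Demo Discussion starts exactly when Sponsor Address ends (back-to-back, no overlap); Sponsor Address is clear from here.
Demo Block starts after Demo Discussion ends; Demo Discussion is clear from here.
Invited Session starts before Demo Block ends → Demo Block and Invited Session overlap.
That's a conflict, so the schedule is not conflict-free.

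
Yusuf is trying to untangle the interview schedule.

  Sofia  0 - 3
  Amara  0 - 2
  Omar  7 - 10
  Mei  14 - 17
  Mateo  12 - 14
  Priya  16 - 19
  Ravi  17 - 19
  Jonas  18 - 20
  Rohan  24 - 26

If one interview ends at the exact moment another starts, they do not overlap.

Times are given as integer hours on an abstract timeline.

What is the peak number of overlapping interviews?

3

Sweep the timeline, counting +1 at each start and −1 at each end (ends before starts at a tie):
0 start Amara → 1
0 start Sofia → 2
2 end Amara → 1
3 end Sofia → 0
7 start Omar → 1
10 end Omar → 0
12 start Mateo → 1
14 end Mateo → 0
14 start Mei → 1
16 start Priya → 2
17 end Mei → 1
17 start Ravi → 2
18 start Jonas → 3
19 end Priya → 2
19 end Ravi → 1
20 end Jonas → 0
24 start Rohan → 1
26 end Rohan → 0
Peak is 3, at 18 (Jonas, Priya, Ravi).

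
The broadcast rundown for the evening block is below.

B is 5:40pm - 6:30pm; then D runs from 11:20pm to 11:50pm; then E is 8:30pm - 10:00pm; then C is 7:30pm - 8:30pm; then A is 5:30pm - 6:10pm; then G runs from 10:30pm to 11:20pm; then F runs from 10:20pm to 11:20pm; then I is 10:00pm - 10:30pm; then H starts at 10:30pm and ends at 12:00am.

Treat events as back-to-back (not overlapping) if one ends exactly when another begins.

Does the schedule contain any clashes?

Sorted by start: A, B, C, E, I, F, G, H, D.
B starts before A ends → A and B overlap.
That's a conflict, so the schedule is not conflict-free.

Yes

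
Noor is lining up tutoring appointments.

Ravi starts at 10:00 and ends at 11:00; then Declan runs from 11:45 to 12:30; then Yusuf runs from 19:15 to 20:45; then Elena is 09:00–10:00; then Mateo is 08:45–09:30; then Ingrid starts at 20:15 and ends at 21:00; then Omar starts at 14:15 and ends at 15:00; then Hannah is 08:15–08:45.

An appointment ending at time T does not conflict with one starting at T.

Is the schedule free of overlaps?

Check each pair: they overlap iff neither finishes before the other starts.
Sorted by start: Hannah, Mateo, Elena, Ravi, Declan, Omar, Yusuf, Ingrid.
Mateo starts exactly when Hannah ends (back-to-back, no overlap); Hannah is clear from here.
Elena starts before Mateo ends → Mateo and Elena overlap.
That's a conflict, so the schedule is not conflict-free.

No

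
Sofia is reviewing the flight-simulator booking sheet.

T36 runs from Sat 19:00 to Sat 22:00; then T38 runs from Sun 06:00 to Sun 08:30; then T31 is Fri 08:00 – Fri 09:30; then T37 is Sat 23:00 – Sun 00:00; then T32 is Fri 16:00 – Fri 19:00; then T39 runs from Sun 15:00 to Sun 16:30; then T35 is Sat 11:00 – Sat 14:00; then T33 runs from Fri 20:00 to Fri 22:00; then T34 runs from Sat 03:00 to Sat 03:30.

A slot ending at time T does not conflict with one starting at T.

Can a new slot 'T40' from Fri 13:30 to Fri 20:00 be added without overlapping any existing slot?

No — it overlaps T32

T31: ends Fri 09:30 at or before T40 starts Fri 13:30 → clear.
T32: starts Fri 16:00 before T40 ends Fri 20:00, and ends Fri 19:00 after T40 starts Fri 13:30 → overlap.
T33: starts Fri 20:00 at or after T40 ends Fri 20:00 → clear.
T34: starts Sat 03:00 at or after T40 ends Fri 20:00 → clear.
T35: starts Sat 11:00 at or after T40 ends Fri 20:00 → clear.
T36: starts Sat 19:00 at or after T40 ends Fri 20:00 → clear.
T37: starts Sat 23:00 at or after T40 ends Fri 20:00 → clear.
T38: starts Sun 06:00 at or after T40 ends Fri 20:00 → clear.
T39: starts Sun 15:00 at or after T40 ends Fri 20:00 → clear.
T40 overlaps T32.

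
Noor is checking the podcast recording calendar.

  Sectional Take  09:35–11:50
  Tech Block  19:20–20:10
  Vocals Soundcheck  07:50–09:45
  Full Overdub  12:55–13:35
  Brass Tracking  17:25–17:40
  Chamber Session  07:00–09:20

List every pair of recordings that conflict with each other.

Chamber Session & Vocals Soundcheck, Sectional Take & Vocals Soundcheck

Check each pair: they overlap iff neither finishes before the other starts.
Sorted by start: Chamber Session, Vocals Soundcheck, Sectional Take, Full Overdub, Brass Tracking, Tech Block.
Vocals Soundcheck starts before Chamber Session ends → Chamber Session and Vocals Soundcheck overlap.
Sectional Take starts after Chamber Session ends, so nothing later overlaps Chamber Session either.
Sectional Take starts before Vocals Soundcheck ends → Vocals Soundcheck and Sectional Take overlap.
Full Overdub starts after Vocals Soundcheck ends, so nothing later overlaps Vocals Soundcheck either.
Full Overdub starts after Sectional Take ends, so nothing later overlaps Sectional Take either.
Brass Tracking starts after Full Overdub ends, so nothing later overlaps Full Overdub either.
Tech Block starts after Brass Tracking ends.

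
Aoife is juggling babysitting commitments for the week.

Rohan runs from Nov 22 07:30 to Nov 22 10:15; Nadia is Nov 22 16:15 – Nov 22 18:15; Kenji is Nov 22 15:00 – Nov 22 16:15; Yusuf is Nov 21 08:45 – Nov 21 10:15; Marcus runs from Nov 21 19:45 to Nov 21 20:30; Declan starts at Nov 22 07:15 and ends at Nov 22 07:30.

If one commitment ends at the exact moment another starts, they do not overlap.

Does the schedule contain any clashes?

No

Sorted by start: Yusuf, Marcus, Declan, Rohan, Kenji, Nadia.
Marcus starts after Yusuf ends; Yusuf is clear from here.
Declan starts after Marcus ends; Marcus is clear from here.
Rohan starts exactly when Declan ends (back-to-back, no overlap); Declan is clear from here.
Kenji starts after Rohan ends; Rohan is clear from here.
Nadia starts exactly when Kenji ends (back-to-back, no overlap).
Every pair is clear; the schedule has no overlaps.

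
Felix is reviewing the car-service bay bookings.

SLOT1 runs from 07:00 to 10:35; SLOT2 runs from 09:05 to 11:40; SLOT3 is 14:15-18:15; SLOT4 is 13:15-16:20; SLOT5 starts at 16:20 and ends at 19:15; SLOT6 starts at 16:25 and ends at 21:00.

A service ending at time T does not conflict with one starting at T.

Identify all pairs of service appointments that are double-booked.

Sorted by start: SLOT1, SLOT2, SLOT4, SLOT3, SLOT5, SLOT6.
SLOT2 starts before SLOT1 ends → SLOT1 and SLOT2 overlap.
SLOT4 starts after SLOT1 ends, so nothing later overlaps SLOT1 either.
SLOT4 starts after SLOT2 ends, so nothing later overlaps SLOT2 either.
SLOT3 starts before SLOT4 ends → SLOT4 and SLOT3 overlap.
SLOT5 starts exactly when SLOT4 ends (back-to-back, no overlap), so nothing later overlaps SLOT4 either.
SLOT5 starts before SLOT3 ends → SLOT3 and SLOT5 overlap.
SLOT6 starts before SLOT3 ends → SLOT3 and SLOT6 overlap.
SLOT6 starts before SLOT5 ends → SLOT5 and SLOT6 overlap.

SLOT1 & SLOT2, SLOT3 & SLOT4, SLOT3 & SLOT5, SLOT3 & SLOT6, SLOT5 & SLOT6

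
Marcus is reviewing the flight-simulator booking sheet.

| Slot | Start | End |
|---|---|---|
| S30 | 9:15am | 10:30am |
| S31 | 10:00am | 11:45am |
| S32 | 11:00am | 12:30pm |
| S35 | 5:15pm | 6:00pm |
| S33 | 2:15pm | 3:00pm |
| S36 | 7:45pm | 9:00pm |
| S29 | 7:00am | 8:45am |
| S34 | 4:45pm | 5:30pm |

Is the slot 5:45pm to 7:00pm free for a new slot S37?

S29: ends 8:45am at or before S37 starts 5:45pm → clear.
S30: ends 10:30am at or before S37 starts 5:45pm → clear.
S31: ends 11:45am at or before S37 starts 5:45pm → clear.
S32: ends 12:30pm at or before S37 starts 5:45pm → clear.
S33: ends 3:00pm at or before S37 starts 5:45pm → clear.
S34: ends 5:30pm at or before S37 starts 5:45pm → clear.
S35: starts 5:15pm before S37 ends 7:00pm, and ends 6:00pm after S37 starts 5:45pm → overlap.
S36: starts 7:45pm at or after S37 ends 7:00pm → clear.
S37 overlaps S35.

No — it overlaps S35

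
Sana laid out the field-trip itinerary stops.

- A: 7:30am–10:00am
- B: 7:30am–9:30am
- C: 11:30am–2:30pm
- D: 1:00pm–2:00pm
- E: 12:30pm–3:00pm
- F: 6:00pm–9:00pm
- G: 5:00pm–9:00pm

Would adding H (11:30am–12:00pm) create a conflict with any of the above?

Yes — it overlaps C

A: ends 10:00am at or before H starts 11:30am → clear.
B: ends 9:30am at or before H starts 11:30am → clear.
C: starts 11:30am before H ends 12:00pm, and ends 2:30pm after H starts 11:30am → overlap.
E: starts 12:30pm at or after H ends 12:00pm → clear.
D: starts 1:00pm at or after H ends 12:00pm → clear.
G: starts 5:00pm at or after H ends 12:00pm → clear.
F: starts 6:00pm at or after H ends 12:00pm → clear.
H overlaps C.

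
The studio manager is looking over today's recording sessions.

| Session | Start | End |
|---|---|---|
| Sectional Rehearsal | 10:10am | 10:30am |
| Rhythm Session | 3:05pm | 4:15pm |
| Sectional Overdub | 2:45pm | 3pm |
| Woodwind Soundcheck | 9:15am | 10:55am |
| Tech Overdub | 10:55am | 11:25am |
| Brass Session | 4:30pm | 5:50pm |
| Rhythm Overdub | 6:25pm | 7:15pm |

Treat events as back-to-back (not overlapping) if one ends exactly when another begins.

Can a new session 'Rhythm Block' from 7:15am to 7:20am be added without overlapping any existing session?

Yes — the slot is free

Woodwind Soundcheck: starts 9:15am at or after Rhythm Block ends 7:20am → clear.
Sectional Rehearsal: starts 10:10am at or after Rhythm Block ends 7:20am → clear.
Tech Overdub: starts 10:55am at or after Rhythm Block ends 7:20am → clear.
Sectional Overdub: starts 2:45pm at or after Rhythm Block ends 7:20am → clear.
Rhythm Session: starts 3:05pm at or after Rhythm Block ends 7:20am → clear.
Brass Session: starts 4:30pm at or after Rhythm Block ends 7:20am → clear.
Rhythm Overdub: starts 6:25pm at or after Rhythm Block ends 7:20am → clear.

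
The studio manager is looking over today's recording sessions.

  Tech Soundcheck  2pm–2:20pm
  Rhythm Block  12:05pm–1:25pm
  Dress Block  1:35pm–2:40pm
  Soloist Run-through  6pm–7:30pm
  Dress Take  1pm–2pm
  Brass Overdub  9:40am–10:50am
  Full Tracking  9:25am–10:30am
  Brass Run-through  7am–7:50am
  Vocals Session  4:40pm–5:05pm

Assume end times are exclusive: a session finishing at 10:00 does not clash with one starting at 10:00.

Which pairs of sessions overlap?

Sorted by start: Brass Run-through, Full Tracking, Brass Overdub, Rhythm Block, Dress Take, Dress Block, Tech Soundcheck, Vocals Session, Soloist Run-through.
Full Tracking starts after Brass Run-through ends, so Brass Run-through has no further overlaps.
Brass Overdub starts before Full Tracking ends → Full Tracking and Brass Overdub overlap.
Rhythm Block starts after Full Tracking ends, so Full Tracking has no further overlaps.
Rhythm Block starts after Brass Overdub ends, so Brass Overdub has no further overlaps.
Dress Take starts before Rhythm Block ends → Rhythm Block and Dress Take overlap.
Dress Block starts after Rhythm Block ends, so Rhythm Block has no further overlaps.
Dress Block starts before Dress Take ends → Dress Take and Dress Block overlap.
Tech Soundcheck starts exactly when Dress Take ends (back-to-back, no overlap), so Dress Take has no further overlaps.
Tech Soundcheck starts before Dress Block ends → Dress Block and Tech Soundcheck overlap.
Vocals Session starts after Dress Block ends, so Dress Block has no further overlaps.
Vocals Session starts after Tech Soundcheck ends, so Tech Soundcheck has no further overlaps.
Soloist Run-through starts after Vocals Session ends.

Brass Overdub & Full Tracking, Dress Block & Dress Take, Dress Block & Tech Soundcheck, Dress Take & Rhythm Block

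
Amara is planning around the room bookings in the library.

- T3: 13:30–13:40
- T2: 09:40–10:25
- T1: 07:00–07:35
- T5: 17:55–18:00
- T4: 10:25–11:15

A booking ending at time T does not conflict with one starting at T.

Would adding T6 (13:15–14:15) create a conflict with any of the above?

Yes — it overlaps T3

T1: ends 07:35 at or before T6 starts 13:15 → clear.
T2: ends 10:25 at or before T6 starts 13:15 → clear.
T4: ends 11:15 at or before T6 starts 13:15 → clear.
T3: starts 13:30 before T6 ends 14:15, and ends 13:40 after T6 starts 13:15 → overlap.
T5: starts 17:55 at or after T6 ends 14:15 → clear.
T6 overlaps T3.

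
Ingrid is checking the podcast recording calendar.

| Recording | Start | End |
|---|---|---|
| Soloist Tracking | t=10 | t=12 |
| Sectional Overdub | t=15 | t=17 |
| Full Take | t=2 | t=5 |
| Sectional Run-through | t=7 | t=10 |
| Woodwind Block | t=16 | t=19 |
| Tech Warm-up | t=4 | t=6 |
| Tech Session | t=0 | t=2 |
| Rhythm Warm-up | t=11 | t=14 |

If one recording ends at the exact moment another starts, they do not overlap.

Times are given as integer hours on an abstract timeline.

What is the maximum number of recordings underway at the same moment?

2

Walk through starts and ends in time order (an end at T is processed before a start at T):
t=0 start Tech Session → 1
t=2 end Tech Session → 0
t=2 start Full Take → 1
t=4 start Tech Warm-up → 2
t=5 end Full Take → 1
t=6 end Tech Warm-up → 0
t=7 start Sectional Run-through → 1
t=10 end Sectional Run-through → 0
t=10 start Soloist Tracking → 1
t=11 start Rhythm Warm-up → 2
t=12 end Soloist Tracking → 1
t=14 end Rhythm Warm-up → 0
t=15 start Sectional Overdub → 1
t=16 start Woodwind Block → 2
t=17 end Sectional Overdub → 1
t=19 end Woodwind Block → 0
Peak is 2, at t=4 (Full Take, Tech Warm-up).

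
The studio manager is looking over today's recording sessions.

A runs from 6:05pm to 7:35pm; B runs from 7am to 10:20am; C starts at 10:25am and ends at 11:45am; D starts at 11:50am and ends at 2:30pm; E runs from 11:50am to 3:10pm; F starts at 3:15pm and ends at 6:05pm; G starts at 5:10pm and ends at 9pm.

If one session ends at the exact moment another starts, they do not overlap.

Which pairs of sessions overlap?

A & G, D & E, F & G

Sorted by start: B, C, D, E, F, G, A.
C starts after B ends — done with B.
D starts after C ends — done with C.
E starts before D ends → D and E overlap.
F starts after D ends — done with D.
F starts after E ends — done with E.
G starts before F ends → F and G overlap.
A starts exactly when F ends (back-to-back, no overlap).
A starts before G ends → G and A overlap.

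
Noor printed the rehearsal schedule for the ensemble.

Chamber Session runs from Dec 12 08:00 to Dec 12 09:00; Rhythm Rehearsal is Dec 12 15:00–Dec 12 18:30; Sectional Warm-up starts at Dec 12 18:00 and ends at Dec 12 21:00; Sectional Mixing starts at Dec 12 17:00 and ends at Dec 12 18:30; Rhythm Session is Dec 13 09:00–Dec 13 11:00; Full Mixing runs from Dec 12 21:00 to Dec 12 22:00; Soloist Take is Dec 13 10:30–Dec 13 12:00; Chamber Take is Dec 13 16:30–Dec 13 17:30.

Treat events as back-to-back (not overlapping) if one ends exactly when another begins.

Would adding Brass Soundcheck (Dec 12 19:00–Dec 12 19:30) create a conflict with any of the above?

Yes — it overlaps Sectional Warm-up

Chamber Session: ends Dec 12 09:00 at or before Brass Soundcheck starts Dec 12 19:00 → clear.
Rhythm Rehearsal: ends Dec 12 18:30 at or before Brass Soundcheck starts Dec 12 19:00 → clear.
Sectional Mixing: ends Dec 12 18:30 at or before Brass Soundcheck starts Dec 12 19:00 → clear.
Sectional Warm-up: starts Dec 12 18:00 before Brass Soundcheck ends Dec 12 19:30, and ends Dec 12 21:00 after Brass Soundcheck starts Dec 12 19:00 → overlap.
Full Mixing: starts Dec 12 21:00 at or after Brass Soundcheck ends Dec 12 19:30 → clear.
Rhythm Session: starts Dec 13 09:00 at or after Brass Soundcheck ends Dec 12 19:30 → clear.
Soloist Take: starts Dec 13 10:30 at or after Brass Soundcheck ends Dec 12 19:30 → clear.
Chamber Take: starts Dec 13 16:30 at or after Brass Soundcheck ends Dec 12 19:30 → clear.
Brass Soundcheck overlaps Sectional Warm-up.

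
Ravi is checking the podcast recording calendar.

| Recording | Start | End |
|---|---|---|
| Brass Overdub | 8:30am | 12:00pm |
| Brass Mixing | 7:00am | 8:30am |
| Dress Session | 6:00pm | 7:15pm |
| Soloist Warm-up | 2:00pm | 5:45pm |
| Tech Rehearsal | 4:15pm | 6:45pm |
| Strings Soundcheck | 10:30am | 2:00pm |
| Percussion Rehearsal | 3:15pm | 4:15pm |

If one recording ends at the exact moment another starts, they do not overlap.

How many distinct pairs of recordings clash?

Sorted by start: Brass Mixing, Brass Overdub, Strings Soundcheck, Soloist Warm-up, Percussion Rehearsal, Tech Rehearsal, Dress Session.
Brass Overdub starts exactly when Brass Mixing ends (back-to-back, no overlap); Brass Mixing is clear from here.
Strings Soundcheck starts before Brass Overdub ends → Brass Overdub and Strings Soundcheck overlap.
Soloist Warm-up starts after Brass Overdub ends; Brass Overdub is clear from here.
Soloist Warm-up starts exactly when Strings Soundcheck ends (back-to-back, no overlap); Strings Soundcheck is clear from here.
Percussion Rehearsal starts before Soloist Warm-up ends → Soloist Warm-up and Percussion Rehearsal overlap.
Tech Rehearsal starts before Soloist Warm-up ends → Soloist Warm-up and Tech Rehearsal overlap.
Dress Session starts after Soloist Warm-up ends.
Tech Rehearsal starts exactly when Percussion Rehearsal ends (back-to-back, no overlap); Percussion Rehearsal is clear from here.
Dress Session starts before Tech Rehearsal ends → Tech Rehearsal and Dress Session overlap.
Overlapping pairs: Brass Overdub & Strings Soundcheck, Dress Session & Tech Rehearsal, Percussion Rehearsal & Soloist Warm-up, Soloist Warm-up & Tech Rehearsal — 4 in total.

4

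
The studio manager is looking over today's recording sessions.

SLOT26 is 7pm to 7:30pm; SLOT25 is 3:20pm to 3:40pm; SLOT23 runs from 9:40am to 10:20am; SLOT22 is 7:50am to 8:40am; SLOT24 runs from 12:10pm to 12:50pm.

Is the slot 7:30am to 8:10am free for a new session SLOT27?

SLOT22: starts 7:50am before SLOT27 ends 8:10am, and ends 8:40am after SLOT27 starts 7:30am → overlap.
SLOT23: starts 9:40am at or after SLOT27 ends 8:10am → clear.
SLOT24: starts 12:10pm at or after SLOT27 ends 8:10am → clear.
SLOT25: starts 3:20pm at or after SLOT27 ends 8:10am → clear.
SLOT26: starts 7pm at or after SLOT27 ends 8:10am → clear.
SLOT27 overlaps SLOT22.

No — it overlaps SLOT22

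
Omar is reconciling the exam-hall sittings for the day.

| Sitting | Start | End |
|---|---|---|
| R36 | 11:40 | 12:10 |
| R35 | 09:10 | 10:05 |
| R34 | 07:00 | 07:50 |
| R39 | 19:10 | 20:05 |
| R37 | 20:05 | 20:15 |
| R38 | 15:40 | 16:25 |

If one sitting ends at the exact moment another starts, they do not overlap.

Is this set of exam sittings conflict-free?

Check each pair: they overlap iff neither finishes before the other starts.
Sorted by start: R34, R35, R36, R38, R39, R37.
R35 starts after R34 ends — done with R34.
R36 starts after R35 ends — done with R35.
R38 starts after R36 ends — done with R36.
R39 starts after R38 ends — done with R38.
R37 starts exactly when R39 ends (back-to-back, no overlap).
Every pair is clear; the schedule has no overlaps.

Yes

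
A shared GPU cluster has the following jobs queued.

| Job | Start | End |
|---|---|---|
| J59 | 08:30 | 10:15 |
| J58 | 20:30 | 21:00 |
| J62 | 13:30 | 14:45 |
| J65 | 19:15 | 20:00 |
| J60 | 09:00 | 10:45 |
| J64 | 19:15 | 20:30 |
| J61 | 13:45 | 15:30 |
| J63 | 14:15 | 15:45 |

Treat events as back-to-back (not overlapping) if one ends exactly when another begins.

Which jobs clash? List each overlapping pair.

Sorted by start: J59, J60, J62, J61, J63, J64, J65, J58.
J60 starts before J59 ends → J59 and J60 overlap.
J62 starts after J59 ends — done with J59.
J62 starts after J60 ends — done with J60.
J61 starts before J62 ends → J62 and J61 overlap.
J63 starts before J62 ends → J62 and J63 overlap.
J64 starts after J62 ends — done with J62.
J63 starts before J61 ends → J61 and J63 overlap.
J64 starts after J61 ends — done with J61.
J64 starts after J63 ends — done with J63.
J65 starts before J64 ends → J64 and J65 overlap.
J58 starts exactly when J64 ends (back-to-back, no overlap).
J58 starts after J65 ends.

J59 & J60, J61 & J62, J61 & J63, J62 & J63, J64 & J65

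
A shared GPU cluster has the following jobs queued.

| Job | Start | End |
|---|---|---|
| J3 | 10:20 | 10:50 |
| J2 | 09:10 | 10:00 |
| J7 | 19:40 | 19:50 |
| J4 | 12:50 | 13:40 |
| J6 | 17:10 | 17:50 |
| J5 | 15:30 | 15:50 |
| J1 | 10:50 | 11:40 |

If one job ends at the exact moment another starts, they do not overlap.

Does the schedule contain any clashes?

No

Two intervals overlap when each starts before the other ends.
Sorted by start: J2, J3, J1, J4, J5, J6, J7.
J3 starts after J2 ends, so J2 has no further overlaps.
J1 starts exactly when J3 ends (back-to-back, no overlap), so J3 has no further overlaps.
J4 starts after J1 ends, so J1 has no further overlaps.
J5 starts after J4 ends, so J4 has no further overlaps.
J6 starts after J5 ends, so J5 has no further overlaps.
J7 starts after J6 ends.
Every pair is clear; the schedule has no overlaps.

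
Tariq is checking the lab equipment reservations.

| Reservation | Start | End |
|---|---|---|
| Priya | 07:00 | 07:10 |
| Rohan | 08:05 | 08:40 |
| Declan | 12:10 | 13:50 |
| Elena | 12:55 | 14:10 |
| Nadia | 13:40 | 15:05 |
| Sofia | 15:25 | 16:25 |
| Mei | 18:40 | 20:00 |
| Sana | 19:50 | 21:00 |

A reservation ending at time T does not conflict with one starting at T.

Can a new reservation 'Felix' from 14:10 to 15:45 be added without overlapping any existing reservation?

Priya: ends 07:10 at or before Felix starts 14:10 → clear.
Rohan: ends 08:40 at or before Felix starts 14:10 → clear.
Declan: ends 13:50 at or before Felix starts 14:10 → clear.
Elena: ends 14:10 at or before Felix starts 14:10 → clear.
Nadia: starts 13:40 before Felix ends 15:45, and ends 15:05 after Felix starts 14:10 → overlap.
Sofia: starts 15:25 before Felix ends 15:45, and ends 16:25 after Felix starts 14:10 → overlap.
Mei: starts 18:40 at or after Felix ends 15:45 → clear.
Sana: starts 19:50 at or after Felix ends 15:45 → clear.
Felix overlaps Nadia, Sofia.

No — it overlaps Nadia, Sofia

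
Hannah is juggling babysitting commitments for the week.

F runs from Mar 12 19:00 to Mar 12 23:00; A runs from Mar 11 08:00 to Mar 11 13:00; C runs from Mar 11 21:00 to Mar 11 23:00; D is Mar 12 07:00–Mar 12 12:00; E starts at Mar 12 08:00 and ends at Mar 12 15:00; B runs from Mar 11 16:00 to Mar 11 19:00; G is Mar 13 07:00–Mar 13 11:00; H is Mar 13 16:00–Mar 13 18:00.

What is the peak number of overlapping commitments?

Walk through starts and ends in time order (an end at T is processed before a start at T):
Mar 11 08:00 start A → 1
Mar 11 13:00 end A → 0
Mar 11 16:00 start B → 1
Mar 11 19:00 end B → 0
Mar 11 21:00 start C → 1
Mar 11 23:00 end C → 0
Mar 12 07:00 start D → 1
Mar 12 08:00 start E → 2
Mar 12 12:00 end D → 1
Mar 12 15:00 end E → 0
Mar 12 19:00 start F → 1
Mar 12 23:00 end F → 0
Mar 13 07:00 start G → 1
Mar 13 11:00 end G → 0
Mar 13 16:00 start H → 1
Mar 13 18:00 end H → 0
Peak is 2, at Mar 12 08:00 (D, E).

2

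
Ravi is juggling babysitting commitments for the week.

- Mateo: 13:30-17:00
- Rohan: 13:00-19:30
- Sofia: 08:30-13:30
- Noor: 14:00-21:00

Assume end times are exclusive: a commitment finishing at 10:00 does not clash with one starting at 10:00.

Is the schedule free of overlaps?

Check each pair: they overlap iff neither finishes before the other starts.
Sorted by start: Sofia, Rohan, Mateo, Noor.
Rohan starts before Sofia ends → Sofia and Rohan overlap.
That's a conflict, so the schedule is not conflict-free.

No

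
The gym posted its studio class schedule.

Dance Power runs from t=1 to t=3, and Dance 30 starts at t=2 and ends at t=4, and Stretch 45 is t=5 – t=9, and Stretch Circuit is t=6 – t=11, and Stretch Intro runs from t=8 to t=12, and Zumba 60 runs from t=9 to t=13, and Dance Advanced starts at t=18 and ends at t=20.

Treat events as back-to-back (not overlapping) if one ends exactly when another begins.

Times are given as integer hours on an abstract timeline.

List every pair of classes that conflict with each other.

Check each pair: they overlap iff neither finishes before the other starts.
Sorted by start: Dance Power, Dance 30, Stretch 45, Stretch Circuit, Stretch Intro, Zumba 60, Dance Advanced.
Dance 30 starts before Dance Power ends → Dance Power and Dance 30 overlap.
Stretch 45 starts after Dance Power ends; Dance Power is clear from here.
Stretch 45 starts after Dance 30 ends; Dance 30 is clear from here.
Stretch Circuit starts before Stretch 45 ends → Stretch 45 and Stretch Circuit overlap.
Stretch Intro starts before Stretch 45 ends → Stretch 45 and Stretch Intro overlap.
Zumba 60 starts exactly when Stretch 45 ends (back-to-back, no overlap); Stretch 45 is clear from here.
Stretch Intro starts before Stretch Circuit ends → Stretch Circuit and Stretch Intro overlap.
Zumba 60 starts before Stretch Circuit ends → Stretch Circuit and Zumba 60 overlap.
Dance Advanced starts after Stretch Circuit ends.
Zumba 60 starts before Stretch Intro ends → Stretch Intro and Zumba 60 overlap.
Dance Advanced starts after Stretch Intro ends.
Dance Advanced starts after Zumba 60 ends.

Dance 30 & Dance Power, Stretch 45 & Stretch Circuit, Stretch 45 & Stretch Intro, Stretch Circuit & Stretch Intro, Stretch Circuit & Zumba 60, Stretch Intro & Zumba 60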